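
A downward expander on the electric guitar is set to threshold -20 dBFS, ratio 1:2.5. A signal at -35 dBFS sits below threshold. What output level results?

The input is 15 dB below the -20 dBFS threshold.
A 1:2.5 expander multiplies undershoot by 2.5: 15 × 2.5 = 37.5 dB below threshold.
Output = -20 − 37.5 = -57.5 dBFS.

-57.5 dBFS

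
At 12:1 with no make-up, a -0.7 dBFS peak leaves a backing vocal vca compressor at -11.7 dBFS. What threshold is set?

-12.7 dBFS

Let T be the threshold. Output overshoot = (input overshoot)/R, so -11.7 − T = (-0.7 − T)/12.
12·(-11.7 − T) = -0.7 − T → 11·T = -140.4 − (-0.7) = -139.7.
T = -139.7/11 = -12.7 dBFS.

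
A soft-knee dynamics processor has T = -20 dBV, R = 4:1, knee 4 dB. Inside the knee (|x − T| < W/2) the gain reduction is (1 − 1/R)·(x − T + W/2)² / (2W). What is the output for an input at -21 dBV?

-21.09375 dBV

x − T + W/2 = -21 − (-20) + 2 = 1.
GR = (1 − 1/4) × 1² / 8 = 0.75 × 1 / 8 = 0.09375 dB.
Output = -21 − 0.09375 = -21.09375 dBV.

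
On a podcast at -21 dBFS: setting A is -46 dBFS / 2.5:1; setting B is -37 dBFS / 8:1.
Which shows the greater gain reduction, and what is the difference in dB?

A, by 1 dB

A: GR = 25 − 25/2.5 = 15 dB.
B: GR = 16 − 16/8 = 14 dB.
A reduces 1 dB more.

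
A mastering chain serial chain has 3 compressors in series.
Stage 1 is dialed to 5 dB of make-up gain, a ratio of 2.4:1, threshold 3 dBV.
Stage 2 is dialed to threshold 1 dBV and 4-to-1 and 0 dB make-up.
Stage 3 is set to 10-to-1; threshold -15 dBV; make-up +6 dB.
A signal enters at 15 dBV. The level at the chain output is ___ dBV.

Stage 1: 12 dB above 3 dBV, reduced 2.4:1 to 5 dB above → 8 dBV; +5 dB make-up → 13 dBV.
Stage 2: overshoot 12 dB → 12/4 = 3 dB → 4 dBV.
Stage 3: 19 dB above -15 dBV, reduced 10:1 to 1.9 dB above → -13.1 dBV; +6 dB make-up → -7.1 dBV.

-7.1 dBV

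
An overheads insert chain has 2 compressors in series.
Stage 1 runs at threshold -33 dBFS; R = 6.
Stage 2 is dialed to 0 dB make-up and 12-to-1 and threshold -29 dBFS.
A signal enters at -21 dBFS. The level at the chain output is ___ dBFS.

-31 dBFS

Stage 1: -21 dBFS is 12 dB over -33 dBFS; at 6:1 that becomes 2 dB over, giving -31 dBFS.
Stage 2: -31 dBFS ≤ -29 dBFS, so stage 2 doesn't engage; output -31 dBFS.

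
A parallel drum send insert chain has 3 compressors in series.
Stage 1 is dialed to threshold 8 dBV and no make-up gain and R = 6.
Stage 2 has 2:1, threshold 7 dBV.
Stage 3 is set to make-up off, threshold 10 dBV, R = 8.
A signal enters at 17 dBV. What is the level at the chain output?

Stage 1: 17 dBV is 9 dB over 8 dBV; at 6:1 that becomes 1.5 dB over, giving 9.5 dBV.
Stage 2: overshoot 2.5 dB → 2.5/2 = 1.25 dB → 8.25 dBV.
Stage 3: 8.25 dBV ≤ 10 dBV, so stage 3 doesn't engage; output 8.25 dBV.

8.25 dBV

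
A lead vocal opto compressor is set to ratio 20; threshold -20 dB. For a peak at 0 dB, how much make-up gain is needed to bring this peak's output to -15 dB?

The peak compresses to -20 + 20/20 = -19 dB.
To reach -15 dB requires -15 − (-19) = 4 dB of make-up.

4 dB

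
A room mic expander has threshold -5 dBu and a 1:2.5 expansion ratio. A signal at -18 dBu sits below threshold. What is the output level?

-37.5 dBu

Below threshold, a 1:2.5 expander applies gain = (2.5−1)×(T − x) of attenuation.
(2.5−1) × 13 = 19.5 dB, so output = -18 − 19.5 = -37.5 dBu.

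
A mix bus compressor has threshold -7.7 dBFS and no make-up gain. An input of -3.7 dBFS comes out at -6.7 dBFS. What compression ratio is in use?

4:1

Input overshoot = -3.7 − (-7.7) = 4 dB; output overshoot = -6.7 − (-7.7) = 1 dB.
Ratio = 4 / 1 = 4.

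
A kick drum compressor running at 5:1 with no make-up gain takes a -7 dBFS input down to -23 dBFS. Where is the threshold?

Let T be the threshold. Output overshoot = (input overshoot)/R, so -23 − T = (-7 − T)/5.
5·(-23 − T) = -7 − T → 4·T = -115 − (-7) = -108.
T = -108/4 = -27 dBFS.

-27 dBFS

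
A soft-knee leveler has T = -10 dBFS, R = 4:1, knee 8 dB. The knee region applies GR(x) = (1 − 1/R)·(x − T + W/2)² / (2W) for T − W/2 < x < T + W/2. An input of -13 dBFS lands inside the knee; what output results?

x − T + W/2 = -13 − (-10) + 4 = 1.
GR = (1 − 1/4) × 1² / 16 = 0.75 × 1 / 16 = 0.046875 dB.
Output = -13 − 0.046875 = -13.046875 dBFS.

-13.046875 dBFS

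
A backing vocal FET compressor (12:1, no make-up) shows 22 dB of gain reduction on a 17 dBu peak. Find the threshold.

-7 dBu

Gain reduction = 17 − (-5) = 22 dB; output overshoot = GR / (R − 1) = 22 / 11 = 2 dB.
Threshold = output − output overshoot = -5 − 2 = -7 dBu.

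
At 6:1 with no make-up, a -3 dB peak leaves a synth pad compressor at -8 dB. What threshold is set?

-9 dB

Let T be the threshold. Output overshoot = (input overshoot)/R, so -8 − T = (-3 − T)/6.
6·(-8 − T) = -3 − T → 5·T = -48 − (-3) = -45.
T = -45/5 = -9 dB.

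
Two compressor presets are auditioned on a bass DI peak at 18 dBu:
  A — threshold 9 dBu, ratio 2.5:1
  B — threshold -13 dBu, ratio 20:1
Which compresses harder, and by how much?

A: GR = 9 − 9/2.5 = 5.4 dB.
B: GR = 31 − 31/20 = 29.45 dB.
B applies 24.05 dB more gain reduction.

B, by 24.05 dB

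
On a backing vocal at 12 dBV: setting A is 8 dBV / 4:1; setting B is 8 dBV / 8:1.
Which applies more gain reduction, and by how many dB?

A: GR = 4 − 4/4 = 3 dB.
B: GR = 4 − 4/8 = 3.5 dB.
Difference: 0.5 dB in favour of B.

B, by 0.5 dB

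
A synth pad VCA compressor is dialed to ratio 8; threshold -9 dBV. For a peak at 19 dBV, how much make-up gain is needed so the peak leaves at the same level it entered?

Overshoot 28 dB → 28/8 = 3.5 dB after compression, so the compressed level is -9 + 3.5 = -5.5 dBV.
Make-up = target − compressed = 19 − (-5.5) = 24.5 dB.

24.5 dB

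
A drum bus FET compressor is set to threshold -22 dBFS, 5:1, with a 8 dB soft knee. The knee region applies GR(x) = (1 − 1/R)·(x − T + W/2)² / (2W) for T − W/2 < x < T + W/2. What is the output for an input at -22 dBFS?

-22.8 dBFS

x − T + W/2 = -22 − (-22) + 4 = 4.
GR = (1 − 1/5) × 4² / 16 = 0.8 × 16 / 16 = 0.8 dB.
Output = -22 − 0.8 = -22.8 dBFS.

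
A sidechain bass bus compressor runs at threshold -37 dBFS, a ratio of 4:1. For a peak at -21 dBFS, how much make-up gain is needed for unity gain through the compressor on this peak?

Without make-up, output = threshold + overshoot/4 = -37 + 4 = -33 dBFS.
Gap to target: 12 dB.

12 dB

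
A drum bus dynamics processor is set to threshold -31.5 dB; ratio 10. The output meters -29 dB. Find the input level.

-6.5 dB

Post-compression overshoot = -29 − (-31.5) = 2.5 dB.
Input overshoot = R × output overshoot = 25 dB → input = -31.5 + 25 = -6.5 dB.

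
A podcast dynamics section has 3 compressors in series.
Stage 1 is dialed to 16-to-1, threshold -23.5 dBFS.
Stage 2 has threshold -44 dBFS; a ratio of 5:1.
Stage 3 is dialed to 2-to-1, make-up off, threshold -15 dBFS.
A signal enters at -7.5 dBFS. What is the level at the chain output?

-39.7 dBFS

Stage 1: overshoot 16 dB → 16/16 = 1 dB → -22.5 dBFS.
Stage 2: 21.5 dB above -44 dBFS, reduced 5:1 to 4.3 dB above → -39.7 dBFS.
Stage 3: -39.7 dBFS is at or below the -15 dBFS threshold — no compression; output -39.7 dBFS.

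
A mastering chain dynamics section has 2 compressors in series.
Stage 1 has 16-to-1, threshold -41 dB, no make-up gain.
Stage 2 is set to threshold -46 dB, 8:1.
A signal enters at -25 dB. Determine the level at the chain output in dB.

-45.25 dB

Stage 1: overshoot 16 dB → 16/16 = 1 dB → -40 dB.
Stage 2: 6 dB above -46 dB, reduced 8:1 to 0.75 dB above → -45.25 dB.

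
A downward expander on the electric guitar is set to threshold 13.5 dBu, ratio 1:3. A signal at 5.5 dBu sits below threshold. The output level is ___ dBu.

Below threshold, a 1:3 expander applies gain = (3−1)×(T − x) of attenuation.
(3−1) × 8 = 16 dB, so output = 5.5 − 16 = -10.5 dBu.

-10.5 dBu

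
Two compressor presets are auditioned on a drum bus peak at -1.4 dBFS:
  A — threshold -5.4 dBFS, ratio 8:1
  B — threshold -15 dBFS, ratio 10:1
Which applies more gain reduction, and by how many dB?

A: GR = 4 − 4/8 = 3.5 dB.
B: GR = 13.6 − 13.6/10 = 12.24 dB.
Difference: 8.74 dB in favour of B.

B, by 8.74 dB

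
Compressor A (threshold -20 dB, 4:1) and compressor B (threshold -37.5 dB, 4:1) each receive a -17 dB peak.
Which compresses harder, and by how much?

B, by 13.125 dB

A: GR = 3 − 3/4 = 2.25 dB.
B: GR = 20.5 − 20.5/4 = 15.375 dB.
B reduces 13.125 dB more.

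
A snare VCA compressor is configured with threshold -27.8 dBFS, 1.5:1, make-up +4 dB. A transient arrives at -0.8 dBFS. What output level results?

Overshoot: -0.8 − (-27.8) = 27 dB.
The 27 dB excess becomes 18 dB after 1.5:1 reduction.
That puts the output at -9.8 dBFS; make-up adds 4 dB, giving -5.8 dBFS.

-5.8 dBFS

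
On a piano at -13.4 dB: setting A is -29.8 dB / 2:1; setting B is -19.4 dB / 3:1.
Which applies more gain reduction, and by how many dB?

A: overshoot 16.4 dB → output overshoot 8.2 dB → GR 8.2 dB.
B: overshoot 6 dB → output overshoot 2 dB → GR 4 dB.
Difference: 4.2 dB in favour of A.

A, by 4.2 dB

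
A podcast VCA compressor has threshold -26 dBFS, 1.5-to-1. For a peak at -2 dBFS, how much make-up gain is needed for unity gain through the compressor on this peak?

8 dB

The peak compresses to -26 + 24/1.5 = -10 dBFS.
To reach -2 dBFS requires -2 − (-10) = 8 dB of make-up.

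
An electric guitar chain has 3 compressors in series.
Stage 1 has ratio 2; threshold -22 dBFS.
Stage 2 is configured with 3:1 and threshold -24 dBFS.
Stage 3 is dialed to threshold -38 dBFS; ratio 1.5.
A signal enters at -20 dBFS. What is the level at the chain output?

-28 dBFS

Stage 1: -20 dBFS is 2 dB over -22 dBFS; at 2:1 that becomes 1 dB over, giving -21 dBFS.
Stage 2: overshoot 3 dB → 3/3 = 1 dB → -23 dBFS.
Stage 3: overshoot 15 dB → 15/1.5 = 10 dB → -28 dBFS.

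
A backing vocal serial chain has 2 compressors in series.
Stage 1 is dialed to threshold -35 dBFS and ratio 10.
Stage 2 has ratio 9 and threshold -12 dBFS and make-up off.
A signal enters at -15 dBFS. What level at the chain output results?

Stage 1: overshoot 20 dB → 20/10 = 2 dB → -33 dBFS.
Stage 2: -33 dBFS is at or below the -12 dBFS threshold — no compression; output -33 dBFS.

-33 dBFS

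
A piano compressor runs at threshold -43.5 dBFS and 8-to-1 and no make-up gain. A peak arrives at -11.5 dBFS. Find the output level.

-39.5 dBFS

Overshoot: -11.5 − (-43.5) = 32 dB.
At 8:1 the overshoot is divided by 8, leaving 4 dB above threshold.
So the level is -43.5 + 4 = -39.5 dBFS.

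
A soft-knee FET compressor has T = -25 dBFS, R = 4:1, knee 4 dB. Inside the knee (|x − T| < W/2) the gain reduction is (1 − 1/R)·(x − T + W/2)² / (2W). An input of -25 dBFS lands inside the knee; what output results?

x − T + W/2 = -25 − (-25) + 2 = 2.
GR = (1 − 1/4) × 2² / 8 = 0.75 × 4 / 8 = 0.375 dB.
Output = -25 − 0.375 = -25.375 dBFS.

-25.375 dBFS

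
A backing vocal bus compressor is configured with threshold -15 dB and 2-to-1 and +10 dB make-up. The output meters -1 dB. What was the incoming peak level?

-7 dB

Remove make-up: -1 − 10 = -11 dB.
That's 4 dB above the -15 dB threshold.
Undo the ratio: input overshoot = 4 × 2 = 8 dB, giving input = -7 dB.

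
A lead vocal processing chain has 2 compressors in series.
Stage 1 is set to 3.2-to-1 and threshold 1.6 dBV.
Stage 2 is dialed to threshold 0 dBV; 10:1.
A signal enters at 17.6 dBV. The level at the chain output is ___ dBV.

Stage 1: 17.6 dBV is 16 dB over 1.6 dBV; at 3.2:1 that becomes 5 dB over, giving 6.6 dBV.
Stage 2: 6.6 dBV is 6.6 dB over 0 dBV; at 10:1 that becomes 0.66 dB over, giving 0.66 dBV.

0.66 dBV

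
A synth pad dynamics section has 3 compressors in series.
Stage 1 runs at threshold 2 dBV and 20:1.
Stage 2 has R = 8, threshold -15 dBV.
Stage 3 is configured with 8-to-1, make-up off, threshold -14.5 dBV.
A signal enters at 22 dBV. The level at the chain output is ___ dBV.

-14.28125 dBV

Stage 1: 20 dB above 2 dBV, reduced 20:1 to 1 dB above → 3 dBV.
Stage 2: overshoot 18 dB → 18/8 = 2.25 dB → -12.75 dBV.
Stage 3: overshoot 1.75 dB → 1.75/8 = 0.21875 dB → -14.28125 dBV.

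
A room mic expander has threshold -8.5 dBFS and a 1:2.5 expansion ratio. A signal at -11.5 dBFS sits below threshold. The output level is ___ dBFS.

-16 dBFS

Below threshold, a 1:2.5 expander applies gain = (2.5−1)×(T − x) of attenuation.
(2.5−1) × 3 = 4.5 dB, so output = -11.5 − 4.5 = -16 dBFS.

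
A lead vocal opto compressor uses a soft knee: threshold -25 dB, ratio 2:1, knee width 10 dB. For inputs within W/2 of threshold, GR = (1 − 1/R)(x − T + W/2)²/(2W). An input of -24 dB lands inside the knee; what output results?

x − T + W/2 = -24 − (-25) + 5 = 6.
GR = (1 − 1/2) × 6² / 20 = 0.5 × 36 / 20 = 0.9 dB.
Output = -24 − 0.9 = -24.9 dB.

-24.9 dB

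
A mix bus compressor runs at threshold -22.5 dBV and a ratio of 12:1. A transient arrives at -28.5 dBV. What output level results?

-28.5 dBV is 6 dB below the -22.5 dBV threshold, so no gain reduction is applied.
Output = input = -28.5 dBV.

-28.5 dBV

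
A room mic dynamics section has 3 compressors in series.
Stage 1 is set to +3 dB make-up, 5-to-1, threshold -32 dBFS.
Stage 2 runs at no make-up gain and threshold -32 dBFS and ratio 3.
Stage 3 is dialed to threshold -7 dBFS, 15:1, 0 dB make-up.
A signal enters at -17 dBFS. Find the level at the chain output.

Stage 1: 15 dB above -32 dBFS, reduced 5:1 to 3 dB above → -29 dBFS; +3 dB make-up → -26 dBFS.
Stage 2: -26 dBFS is 6 dB over -32 dBFS; at 3:1 that becomes 2 dB over, giving -30 dBFS.
Stage 3: below threshold (-30 ≤ -7); passes unchanged; output -30 dBFS.

-30 dBFS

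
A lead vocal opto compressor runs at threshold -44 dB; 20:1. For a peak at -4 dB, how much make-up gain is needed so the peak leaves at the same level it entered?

38 dB

Without make-up, output = threshold + overshoot/20 = -44 + 2 = -42 dB.
Gap to target: 38 dB.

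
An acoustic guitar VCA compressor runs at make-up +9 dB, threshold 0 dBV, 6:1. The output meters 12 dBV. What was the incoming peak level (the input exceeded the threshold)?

18 dBV

Before make-up, the level was 12 − 9 = 3 dBV.
The compressed level sits 3 − 0 = 3 dB over threshold.
Input overshoot = R × output overshoot = 18 dB → input = 0 + 18 = 18 dBV.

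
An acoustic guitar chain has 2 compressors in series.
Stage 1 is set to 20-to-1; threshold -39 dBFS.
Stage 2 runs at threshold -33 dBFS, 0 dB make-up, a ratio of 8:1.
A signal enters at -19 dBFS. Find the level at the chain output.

Stage 1: -19 dBFS is 20 dB over -39 dBFS; at 20:1 that becomes 1 dB over, giving -38 dBFS.
Stage 2: -38 dBFS ≤ -33 dBFS, so stage 2 doesn't engage; output -38 dBFS.

-38 dBFS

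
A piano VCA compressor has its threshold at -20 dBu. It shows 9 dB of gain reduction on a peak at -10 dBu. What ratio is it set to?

Input overshoot = -10 − (-20) = 10 dB.
Output overshoot = 10 − 9 = 1 dB.
Ratio = input overshoot / output overshoot = 10 / 1 = 10.

10:1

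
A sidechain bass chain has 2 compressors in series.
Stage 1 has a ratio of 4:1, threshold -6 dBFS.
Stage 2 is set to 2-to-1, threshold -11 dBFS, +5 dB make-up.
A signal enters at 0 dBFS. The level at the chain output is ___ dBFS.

-2.75 dBFS

Stage 1: overshoot 6 dB → 6/4 = 1.5 dB → -4.5 dBFS.
Stage 2: overshoot 6.5 dB → 6.5/2 = 3.25 dB → -7.75 dBFS; +5 dB make-up → -2.75 dBFS.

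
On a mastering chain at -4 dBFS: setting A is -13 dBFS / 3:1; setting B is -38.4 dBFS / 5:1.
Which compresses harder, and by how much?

B, by 21.52 dB

A: 9 dB over, compressed to 3 dB over, so 6 dB of GR.
B: 34.4 dB over, compressed to 6.88 dB over, so 27.52 dB of GR.
B applies 21.52 dB more gain reduction.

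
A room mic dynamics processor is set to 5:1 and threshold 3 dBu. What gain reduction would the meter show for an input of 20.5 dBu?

The signal is 17.5 dB above threshold.
At 5:1, output sits 17.5/5 = 3.5 dB above threshold.
So the signal is attenuated by 17.5 − 3.5 = 14 dB.

14 dB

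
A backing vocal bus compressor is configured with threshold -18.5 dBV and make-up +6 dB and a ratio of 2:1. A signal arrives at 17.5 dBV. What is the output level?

The input is 36 dB above the -18.5 dBV threshold.
2:1 compression reduces that to 36/2 = 18 dB over.
That puts the output at -0.5 dBV; make-up adds 6 dB, giving 5.5 dBV.

5.5 dBV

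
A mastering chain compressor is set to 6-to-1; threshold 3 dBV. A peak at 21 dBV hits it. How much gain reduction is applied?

15 dB

21 dBV exceeds the threshold by 18 dB.
At 6:1, output sits 18/6 = 3 dB above threshold.
So the signal is attenuated by 18 − 3 = 15 dB.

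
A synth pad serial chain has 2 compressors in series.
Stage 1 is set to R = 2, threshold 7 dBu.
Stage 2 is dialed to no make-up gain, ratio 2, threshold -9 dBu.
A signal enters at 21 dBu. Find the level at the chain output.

2.5 dBu

Stage 1: overshoot 14 dB → 14/2 = 7 dB → 14 dBu.
Stage 2: overshoot 23 dB → 23/2 = 11.5 dB → 2.5 dBu.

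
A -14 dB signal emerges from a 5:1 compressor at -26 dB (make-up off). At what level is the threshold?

Input is 15 dB above T (since output overshoot × R = input overshoot: (-26 − T)·5 = -14 − T gives T = -29 dB).
Check: -29 + (-14 − (-29))/5 = -29 + 3 = -26 dB. ✓

-29 dB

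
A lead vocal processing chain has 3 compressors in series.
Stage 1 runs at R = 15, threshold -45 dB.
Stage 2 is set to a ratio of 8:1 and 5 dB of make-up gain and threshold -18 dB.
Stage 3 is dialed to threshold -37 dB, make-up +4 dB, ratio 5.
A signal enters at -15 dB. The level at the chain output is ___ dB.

Stage 1: -15 dB is 30 dB over -45 dB; at 15:1 that becomes 2 dB over, giving -43 dB.
Stage 2: -43 dB ≤ -18 dB, so stage 2 doesn't engage; make-up brings it to -38 dB.
Stage 3: below threshold (-38 ≤ -37); passes unchanged; make-up brings it to -34 dB.

-34 dB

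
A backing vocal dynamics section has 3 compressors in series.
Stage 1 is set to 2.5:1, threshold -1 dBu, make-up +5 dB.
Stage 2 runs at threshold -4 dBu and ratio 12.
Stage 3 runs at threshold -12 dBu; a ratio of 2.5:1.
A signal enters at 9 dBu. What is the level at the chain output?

Stage 1: 9 dBu is 10 dB over -1 dBu; at 2.5:1 that becomes 4 dB over, giving 3 dBu; +5 dB make-up → 8 dBu.
Stage 2: overshoot 12 dB → 12/12 = 1 dB → -3 dBu.
Stage 3: -3 dBu is 9 dB over -12 dBu; at 2.5:1 that becomes 3.6 dB over, giving -8.4 dBu.

-8.4 dBu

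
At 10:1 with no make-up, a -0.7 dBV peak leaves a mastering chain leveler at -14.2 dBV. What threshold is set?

-15.7 dBV

Input is 15 dB above T (since output overshoot × R = input overshoot: (-14.2 − T)·10 = -0.7 − T gives T = -15.7 dBV).
Check: -15.7 + (-0.7 − (-15.7))/10 = -15.7 + 1.5 = -14.2 dBV. ✓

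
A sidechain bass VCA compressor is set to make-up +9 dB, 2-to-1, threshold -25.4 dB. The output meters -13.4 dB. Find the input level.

-19.4 dB

Stripping the +9 dB make-up gives -22.4 dB at the gain stage.
The compressed level sits -22.4 − (-25.4) = 3 dB over threshold.
Before 2:1 compression the overshoot was 3 × 2 = 6 dB, so input = -25.4 + 6 = -19.4 dB.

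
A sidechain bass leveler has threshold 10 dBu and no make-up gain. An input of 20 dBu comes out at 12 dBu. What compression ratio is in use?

Input overshoot = 20 − 10 = 10 dB; output overshoot = 12 − 10 = 2 dB.
Ratio = 10 / 2 = 5.

5:1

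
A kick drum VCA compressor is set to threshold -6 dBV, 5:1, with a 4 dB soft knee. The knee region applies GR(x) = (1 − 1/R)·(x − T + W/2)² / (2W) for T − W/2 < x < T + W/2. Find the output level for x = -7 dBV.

x − T + W/2 = -7 − (-6) + 2 = 1.
GR = (1 − 1/5) × 1² / 8 = 0.8 × 1 / 8 = 0.1 dB.
Output = -7 − 0.1 = -7.1 dBV.

-7.1 dBV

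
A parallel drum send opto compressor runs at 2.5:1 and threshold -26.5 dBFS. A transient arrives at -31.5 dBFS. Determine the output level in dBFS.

-31.5 dBFS

-31.5 dBFS is 5 dB below the -26.5 dBFS threshold, so no gain reduction is applied.
Output = input = -31.5 dBFS.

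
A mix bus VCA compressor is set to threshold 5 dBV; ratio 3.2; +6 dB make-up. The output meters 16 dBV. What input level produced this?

21 dBV

Remove make-up: 16 − 6 = 10 dBV.
Post-compression overshoot = 10 − 5 = 5 dB.
Before 3.2:1 compression the overshoot was 5 × 3.2 = 16 dB, so input = 5 + 16 = 21 dBV.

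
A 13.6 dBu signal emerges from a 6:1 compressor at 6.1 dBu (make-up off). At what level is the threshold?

4.6 dBu

Input is 9 dB above T (since output overshoot × R = input overshoot: (6.1 − T)·6 = 13.6 − T gives T = 4.6 dBu).
Check: 4.6 + (13.6 − 4.6)/6 = 4.6 + 1.5 = 6.1 dBu. ✓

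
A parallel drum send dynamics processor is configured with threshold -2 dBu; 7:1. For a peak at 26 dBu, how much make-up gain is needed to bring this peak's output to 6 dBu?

4 dB

Overshoot 28 dB → 28/7 = 4 dB after compression, so the compressed level is -2 + 4 = 2 dBu.
Make-up = target − compressed = 6 − 2 = 4 dB.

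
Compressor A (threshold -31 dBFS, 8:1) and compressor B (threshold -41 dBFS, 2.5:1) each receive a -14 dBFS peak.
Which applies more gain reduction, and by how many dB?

B, by 1.325 dB

A: GR = 17 − 17/8 = 14.875 dB.
B: GR = 27 − 27/2.5 = 16.2 dB.
Difference: 1.325 dB in favour of B.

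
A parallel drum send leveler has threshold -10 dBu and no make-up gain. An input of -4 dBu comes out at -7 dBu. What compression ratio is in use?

Input overshoot = -4 − (-10) = 6 dB; output overshoot = -7 − (-10) = 3 dB.
Ratio = 6 / 3 = 2.

2:1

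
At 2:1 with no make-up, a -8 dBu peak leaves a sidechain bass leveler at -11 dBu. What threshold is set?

-14 dBu

Gain reduction = -8 − (-11) = 3 dB; output overshoot = GR / (R − 1) = 3 / 1 = 3 dB.
Threshold = output − output overshoot = -11 − 3 = -14 dBu.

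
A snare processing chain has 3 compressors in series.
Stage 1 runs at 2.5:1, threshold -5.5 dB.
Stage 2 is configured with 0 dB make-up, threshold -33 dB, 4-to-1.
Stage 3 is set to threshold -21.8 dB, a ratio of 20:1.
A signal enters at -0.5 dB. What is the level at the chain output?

-25.625 dB

Stage 1: -0.5 dB is 5 dB over -5.5 dB; at 2.5:1 that becomes 2 dB over, giving -3.5 dB.
Stage 2: overshoot 29.5 dB → 29.5/4 = 7.375 dB → -25.625 dB.
Stage 3: below threshold (-25.625 ≤ -21.8); passes unchanged; output -25.625 dB.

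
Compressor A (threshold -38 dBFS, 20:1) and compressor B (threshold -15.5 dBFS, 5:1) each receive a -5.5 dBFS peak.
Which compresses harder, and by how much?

A, by 22.875 dB

A: overshoot 32.5 dB → output overshoot 1.625 dB → GR 30.875 dB.
B: overshoot 10 dB → output overshoot 2 dB → GR 8 dB.
Difference: 22.875 dB in favour of A.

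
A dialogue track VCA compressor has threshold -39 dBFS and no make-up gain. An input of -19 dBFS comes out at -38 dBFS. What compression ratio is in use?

20:1

Input overshoot = -19 − (-39) = 20 dB; output overshoot = -38 − (-39) = 1 dB.
Ratio = 20 / 1 = 20.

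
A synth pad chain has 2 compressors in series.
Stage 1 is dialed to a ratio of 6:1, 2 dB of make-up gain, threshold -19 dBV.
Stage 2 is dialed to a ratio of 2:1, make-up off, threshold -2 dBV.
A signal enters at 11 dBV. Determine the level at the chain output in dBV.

-12 dBV

Stage 1: 11 dBV is 30 dB over -19 dBV; at 6:1 that becomes 5 dB over, giving -14 dBV; +2 dB make-up → -12 dBV.
Stage 2: below threshold (-12 ≤ -2); passes unchanged; output -12 dBV.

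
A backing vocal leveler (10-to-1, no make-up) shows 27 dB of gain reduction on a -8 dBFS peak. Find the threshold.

Let T be the threshold. Output overshoot = (input overshoot)/R, so -35 − T = (-8 − T)/10.
10·(-35 − T) = -8 − T → 9·T = -350 − (-8) = -342.
T = -342/9 = -38 dBFS.

-38 dBFS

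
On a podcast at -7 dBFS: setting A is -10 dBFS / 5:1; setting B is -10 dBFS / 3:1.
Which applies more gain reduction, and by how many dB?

A: GR = 3 − 3/5 = 2.4 dB.
B: GR = 3 − 3/3 = 2 dB.
Difference: 0.4 dB in favour of A.

A, by 0.4 dB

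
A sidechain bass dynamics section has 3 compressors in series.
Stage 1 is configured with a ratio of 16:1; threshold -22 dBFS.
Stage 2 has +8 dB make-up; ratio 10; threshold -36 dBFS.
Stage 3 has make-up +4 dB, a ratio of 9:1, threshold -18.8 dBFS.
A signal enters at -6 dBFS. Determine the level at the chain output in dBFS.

-22.5 dBFS

Stage 1: overshoot 16 dB → 16/16 = 1 dB → -21 dBFS.
Stage 2: overshoot 15 dB → 15/10 = 1.5 dB → -34.5 dBFS; +8 dB make-up → -26.5 dBFS.
Stage 3: -26.5 dBFS ≤ -18.8 dBFS, so stage 3 doesn't engage; make-up brings it to -22.5 dBFS.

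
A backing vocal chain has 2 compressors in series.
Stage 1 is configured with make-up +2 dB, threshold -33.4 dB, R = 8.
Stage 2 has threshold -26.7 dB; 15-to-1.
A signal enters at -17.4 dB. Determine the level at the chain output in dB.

-29.4 dB

Stage 1: -17.4 dB is 16 dB over -33.4 dB; at 8:1 that becomes 2 dB over, giving -31.4 dB; +2 dB make-up → -29.4 dB.
Stage 2: -29.4 dB ≤ -26.7 dB, so stage 2 doesn't engage; output -29.4 dB.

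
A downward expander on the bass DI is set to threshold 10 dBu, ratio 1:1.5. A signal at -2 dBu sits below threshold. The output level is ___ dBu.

-8 dBu

The input is 12 dB below the 10 dBu threshold.
A 1:1.5 expander multiplies undershoot by 1.5: 12 × 1.5 = 18 dB below threshold.
Output = 10 − 18 = -8 dBu.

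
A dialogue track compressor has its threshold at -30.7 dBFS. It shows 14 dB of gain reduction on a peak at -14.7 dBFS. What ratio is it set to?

8:1

Input overshoot = -14.7 − (-30.7) = 16 dB.
Output overshoot = 16 − 14 = 2 dB.
Ratio = input overshoot / output overshoot = 16 / 2 = 8.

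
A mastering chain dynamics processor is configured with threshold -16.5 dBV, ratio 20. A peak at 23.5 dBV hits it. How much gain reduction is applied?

38 dB

The signal is 40 dB above threshold.
After 20:1 compression the overshoot becomes 40/20 = 2 dB.
GR = overshoot in − overshoot out = 40 − 2 = 38 dB.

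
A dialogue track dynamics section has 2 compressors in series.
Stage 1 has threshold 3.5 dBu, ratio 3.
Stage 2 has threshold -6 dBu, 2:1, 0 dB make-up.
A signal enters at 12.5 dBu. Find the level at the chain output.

0.25 dBu

Stage 1: 9 dB above 3.5 dBu, reduced 3:1 to 3 dB above → 6.5 dBu.
Stage 2: 6.5 dBu is 12.5 dB over -6 dBu; at 2:1 that becomes 6.25 dB over, giving 0.25 dBu.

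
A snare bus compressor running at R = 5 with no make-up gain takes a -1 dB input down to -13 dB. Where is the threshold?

-16 dB

Gain reduction = -1 − (-13) = 12 dB; output overshoot = GR / (R − 1) = 12 / 4 = 3 dB.
Threshold = output − output overshoot = -13 − 3 = -16 dB.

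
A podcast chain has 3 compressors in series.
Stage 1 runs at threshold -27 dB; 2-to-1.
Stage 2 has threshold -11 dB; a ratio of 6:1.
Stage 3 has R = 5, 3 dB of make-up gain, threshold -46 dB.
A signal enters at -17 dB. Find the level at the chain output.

Stage 1: -17 dB is 10 dB over -27 dB; at 2:1 that becomes 5 dB over, giving -22 dB.
Stage 2: below threshold (-22 ≤ -11); passes unchanged; output -22 dB.
Stage 3: overshoot 24 dB → 24/5 = 4.8 dB → -41.2 dB; +3 dB make-up → -38.2 dB.

-38.2 dB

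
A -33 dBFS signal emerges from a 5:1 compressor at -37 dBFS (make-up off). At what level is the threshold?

-38 dBFS

Let T be the threshold. Output overshoot = (input overshoot)/R, so -37 − T = (-33 − T)/5.
5·(-37 − T) = -33 − T → 4·T = -185 − (-33) = -152.
T = -152/4 = -38 dBFS.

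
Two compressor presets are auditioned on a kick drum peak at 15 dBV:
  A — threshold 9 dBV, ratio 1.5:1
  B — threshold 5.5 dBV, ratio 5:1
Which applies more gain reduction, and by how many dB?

A: GR = 6 − 6/1.5 = 2 dB.
B: GR = 9.5 − 9.5/5 = 7.6 dB.
B reduces 5.6 dB more.

B, by 5.6 dB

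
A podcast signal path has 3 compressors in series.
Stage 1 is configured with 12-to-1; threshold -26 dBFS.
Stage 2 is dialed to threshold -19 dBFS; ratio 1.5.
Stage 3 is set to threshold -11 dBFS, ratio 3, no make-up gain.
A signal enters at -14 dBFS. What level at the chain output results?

-25 dBFS

Stage 1: -14 dBFS is 12 dB over -26 dBFS; at 12:1 that becomes 1 dB over, giving -25 dBFS.
Stage 2: -25 dBFS ≤ -19 dBFS, so stage 2 doesn't engage; output -25 dBFS.
Stage 3: below threshold (-25 ≤ -11); passes unchanged; output -25 dBFS.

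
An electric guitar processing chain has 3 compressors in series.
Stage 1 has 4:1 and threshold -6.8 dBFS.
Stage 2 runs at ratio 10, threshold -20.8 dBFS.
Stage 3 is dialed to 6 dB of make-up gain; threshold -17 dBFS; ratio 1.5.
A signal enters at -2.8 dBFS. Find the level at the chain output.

Stage 1: 4 dB above -6.8 dBFS, reduced 4:1 to 1 dB above → -5.8 dBFS.
Stage 2: overshoot 15 dB → 15/10 = 1.5 dB → -19.3 dBFS.
Stage 3: -19.3 dBFS ≤ -17 dBFS, so stage 3 doesn't engage; make-up brings it to -13.3 dBFS.

-13.3 dBFS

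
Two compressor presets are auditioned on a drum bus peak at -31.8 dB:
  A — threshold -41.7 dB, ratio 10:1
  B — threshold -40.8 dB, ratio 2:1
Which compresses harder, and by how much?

A: GR = 9.9 − 9.9/10 = 8.91 dB.
B: GR = 9 − 9/2 = 4.5 dB.
Difference: 4.41 dB in favour of A.

A, by 4.41 dB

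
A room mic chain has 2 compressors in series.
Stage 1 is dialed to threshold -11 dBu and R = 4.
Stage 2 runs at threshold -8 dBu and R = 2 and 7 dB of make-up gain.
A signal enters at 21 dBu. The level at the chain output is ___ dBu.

1.5 dBu

Stage 1: 32 dB above -11 dBu, reduced 4:1 to 8 dB above → -3 dBu.
Stage 2: overshoot 5 dB → 5/2 = 2.5 dB → -5.5 dBu; +7 dB make-up → 1.5 dBu.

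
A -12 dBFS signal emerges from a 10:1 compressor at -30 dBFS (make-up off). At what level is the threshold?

Input is 20 dB above T (since output overshoot × R = input overshoot: (-30 − T)·10 = -12 − T gives T = -32 dBFS).
Check: -32 + (-12 − (-32))/10 = -32 + 2 = -30 dBFS. ✓

-32 dBFS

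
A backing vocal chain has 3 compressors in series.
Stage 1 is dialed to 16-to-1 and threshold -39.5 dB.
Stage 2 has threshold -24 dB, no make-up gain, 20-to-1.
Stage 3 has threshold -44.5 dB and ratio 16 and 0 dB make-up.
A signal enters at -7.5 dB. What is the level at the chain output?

Stage 1: overshoot 32 dB → 32/16 = 2 dB → -37.5 dB.
Stage 2: below threshold (-37.5 ≤ -24); passes unchanged; output -37.5 dB.
Stage 3: overshoot 7 dB → 7/16 = 0.4375 dB → -44.0625 dB.

-44.0625 dB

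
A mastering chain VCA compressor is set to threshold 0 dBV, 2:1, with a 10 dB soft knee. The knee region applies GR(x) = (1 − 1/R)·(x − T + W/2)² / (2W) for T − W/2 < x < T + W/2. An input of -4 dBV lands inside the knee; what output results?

x − T + W/2 = -4 − 0 + 5 = 1.
GR = (1 − 1/2) × 1² / 20 = 0.5 × 1 / 20 = 0.025 dB.
Output = -4 − 0.025 = -4.025 dBV.

-4.025 dBV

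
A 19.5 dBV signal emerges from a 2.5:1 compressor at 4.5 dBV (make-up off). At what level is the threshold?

-5.5 dBV

Let T be the threshold. Output overshoot = (input overshoot)/R, so 4.5 − T = (19.5 − T)/2.5.
2.5·(4.5 − T) = 19.5 − T → 1.5·T = 11.25 − 19.5 = -8.25.
T = -8.25/1.5 = -5.5 dBV.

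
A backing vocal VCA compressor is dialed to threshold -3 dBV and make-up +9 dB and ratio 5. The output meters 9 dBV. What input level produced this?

12 dBV

Before make-up, the level was 9 − 9 = 0 dBV.
That's 3 dB above the -3 dBV threshold.
Undo the ratio: input overshoot = 3 × 5 = 15 dB, giving input = 12 dBV.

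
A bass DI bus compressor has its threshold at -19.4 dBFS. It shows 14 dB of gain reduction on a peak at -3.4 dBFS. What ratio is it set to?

Input overshoot = -3.4 − (-19.4) = 16 dB.
Output overshoot = 16 − 14 = 2 dB.
Ratio = input overshoot / output overshoot = 16 / 2 = 8.

8:1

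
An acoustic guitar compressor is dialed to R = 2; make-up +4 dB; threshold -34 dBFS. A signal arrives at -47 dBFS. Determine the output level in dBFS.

-43 dBFS

-47 dBFS is 13 dB below the -34 dBFS threshold, so no gain reduction is applied.
Make-up gain adds 4 dB: -47 + 4 = -43 dBFS.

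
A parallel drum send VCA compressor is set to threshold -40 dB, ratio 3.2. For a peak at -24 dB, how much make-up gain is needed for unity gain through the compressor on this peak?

The peak compresses to -40 + 16/3.2 = -35 dB.
To reach -24 dB requires -24 − (-35) = 11 dB of make-up.

11 dB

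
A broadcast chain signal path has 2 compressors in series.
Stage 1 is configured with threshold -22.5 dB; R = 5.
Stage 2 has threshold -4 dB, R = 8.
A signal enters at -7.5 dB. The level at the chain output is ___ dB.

Stage 1: overshoot 15 dB → 15/5 = 3 dB → -19.5 dB.
Stage 2: -19.5 dB is at or below the -4 dB threshold — no compression; output -19.5 dB.

-19.5 dB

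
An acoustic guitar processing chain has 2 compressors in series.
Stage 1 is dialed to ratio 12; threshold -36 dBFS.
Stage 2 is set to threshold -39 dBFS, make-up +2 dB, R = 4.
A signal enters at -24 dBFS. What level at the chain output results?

-36 dBFS

Stage 1: overshoot 12 dB → 12/12 = 1 dB → -35 dBFS.
Stage 2: 4 dB above -39 dBFS, reduced 4:1 to 1 dB above → -38 dBFS; +2 dB make-up → -36 dBFS.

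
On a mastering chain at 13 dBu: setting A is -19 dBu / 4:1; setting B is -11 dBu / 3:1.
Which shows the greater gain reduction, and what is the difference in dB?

A: GR = 32 − 32/4 = 24 dB.
B: GR = 24 − 24/3 = 16 dB.
A applies 8 dB more gain reduction.

A, by 8 dB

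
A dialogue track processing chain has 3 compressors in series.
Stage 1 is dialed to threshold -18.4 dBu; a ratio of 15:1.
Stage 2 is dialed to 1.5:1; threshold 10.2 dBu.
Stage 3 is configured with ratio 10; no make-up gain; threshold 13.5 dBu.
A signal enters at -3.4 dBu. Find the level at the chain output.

Stage 1: -3.4 dBu is 15 dB over -18.4 dBu; at 15:1 that becomes 1 dB over, giving -17.4 dBu.
Stage 2: below threshold (-17.4 ≤ 10.2); passes unchanged; output -17.4 dBu.
Stage 3: -17.4 dBu ≤ 13.5 dBu, so stage 3 doesn't engage; output -17.4 dBu.

-17.4 dBu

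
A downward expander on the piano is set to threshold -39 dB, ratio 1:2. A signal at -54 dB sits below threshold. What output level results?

Undershoot = (-39) − (-54) = 15 dB.
At 1:2, that expands to 30 dB under threshold.
Output = -39 − 30 = -69 dB.

-69 dB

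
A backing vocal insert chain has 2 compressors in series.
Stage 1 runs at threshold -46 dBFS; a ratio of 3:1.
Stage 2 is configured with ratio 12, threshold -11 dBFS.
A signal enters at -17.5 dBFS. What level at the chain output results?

-36.5 dBFS

Stage 1: -17.5 dBFS is 28.5 dB over -46 dBFS; at 3:1 that becomes 9.5 dB over, giving -36.5 dBFS.
Stage 2: below threshold (-36.5 ≤ -11); passes unchanged; output -36.5 dBFS.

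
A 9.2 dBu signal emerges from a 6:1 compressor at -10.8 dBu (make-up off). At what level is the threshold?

-14.8 dBu

Gain reduction = 9.2 − (-10.8) = 20 dB; output overshoot = GR / (R − 1) = 20 / 5 = 4 dB.
Threshold = output − output overshoot = -10.8 − 4 = -14.8 dBu.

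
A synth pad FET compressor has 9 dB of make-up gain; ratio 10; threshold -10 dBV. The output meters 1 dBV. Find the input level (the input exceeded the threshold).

10 dBV

Before make-up, the level was 1 − 9 = -8 dBV.
That's 2 dB above the -10 dBV threshold.
Input overshoot = R × output overshoot = 20 dB → input = -10 + 20 = 10 dBV.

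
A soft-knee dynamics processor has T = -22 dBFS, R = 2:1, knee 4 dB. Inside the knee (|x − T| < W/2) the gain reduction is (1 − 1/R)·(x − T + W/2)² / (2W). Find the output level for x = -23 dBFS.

-23.0625 dBFS

x − T + W/2 = -23 − (-22) + 2 = 1.
GR = (1 − 1/2) × 1² / 8 = 0.5 × 1 / 8 = 0.0625 dB.
Output = -23 − 0.0625 = -23.0625 dBFS.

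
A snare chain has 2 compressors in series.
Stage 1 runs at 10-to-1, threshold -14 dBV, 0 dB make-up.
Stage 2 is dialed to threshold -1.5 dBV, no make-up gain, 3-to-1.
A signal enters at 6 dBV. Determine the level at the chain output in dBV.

Stage 1: 6 dBV is 20 dB over -14 dBV; at 10:1 that becomes 2 dB over, giving -12 dBV.
Stage 2: below threshold (-12 ≤ -1.5); passes unchanged; output -12 dBV.

-12 dBV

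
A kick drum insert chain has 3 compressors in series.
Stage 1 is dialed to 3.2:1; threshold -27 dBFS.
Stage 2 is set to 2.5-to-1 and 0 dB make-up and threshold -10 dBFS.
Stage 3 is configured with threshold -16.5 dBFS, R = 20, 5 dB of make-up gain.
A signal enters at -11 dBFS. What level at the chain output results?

Stage 1: 16 dB above -27 dBFS, reduced 3.2:1 to 5 dB above → -22 dBFS.
Stage 2: below threshold (-22 ≤ -10); passes unchanged; output -22 dBFS.
Stage 3: -22 dBFS is at or below the -16.5 dBFS threshold — no compression; make-up brings it to -17 dBFS.

-17 dBFS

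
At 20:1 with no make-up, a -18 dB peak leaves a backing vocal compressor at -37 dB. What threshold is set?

-38 dB

Input is 20 dB above T (since output overshoot × R = input overshoot: (-37 − T)·20 = -18 − T gives T = -38 dB).
Check: -38 + (-18 − (-38))/20 = -38 + 1 = -37 dB. ✓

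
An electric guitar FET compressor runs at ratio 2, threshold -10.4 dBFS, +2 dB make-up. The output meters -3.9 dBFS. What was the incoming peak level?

Remove make-up: -3.9 − 2 = -5.9 dBFS.
That's 4.5 dB above the -10.4 dBFS threshold.
Undo the ratio: input overshoot = 4.5 × 2 = 9 dB, giving input = -1.4 dBFS.

-1.4 dBFS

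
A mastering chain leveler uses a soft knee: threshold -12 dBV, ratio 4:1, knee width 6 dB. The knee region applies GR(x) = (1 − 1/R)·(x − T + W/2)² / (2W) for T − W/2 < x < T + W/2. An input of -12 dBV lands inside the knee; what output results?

x − T + W/2 = -12 − (-12) + 3 = 3.
GR = (1 − 1/4) × 3² / 12 = 0.75 × 9 / 12 = 0.5625 dB.
Output = -12 − 0.5625 = -12.5625 dBV.

-12.5625 dBV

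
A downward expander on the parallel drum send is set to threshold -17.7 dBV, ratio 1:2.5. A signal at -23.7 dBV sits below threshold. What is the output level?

Below threshold, a 1:2.5 expander applies gain = (2.5−1)×(T − x) of attenuation.
(2.5−1) × 6 = 9 dB, so output = -23.7 − 9 = -32.7 dBV.

-32.7 dBV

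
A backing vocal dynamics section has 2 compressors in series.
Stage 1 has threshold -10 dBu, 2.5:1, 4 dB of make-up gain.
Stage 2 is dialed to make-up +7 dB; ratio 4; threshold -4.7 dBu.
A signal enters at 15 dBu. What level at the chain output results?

Stage 1: overshoot 25 dB → 25/2.5 = 10 dB → 0 dBu; +4 dB make-up → 4 dBu.
Stage 2: 4 dBu is 8.7 dB over -4.7 dBu; at 4:1 that becomes 2.175 dB over, giving -2.525 dBu; +7 dB make-up → 4.475 dBu.

4.475 dBu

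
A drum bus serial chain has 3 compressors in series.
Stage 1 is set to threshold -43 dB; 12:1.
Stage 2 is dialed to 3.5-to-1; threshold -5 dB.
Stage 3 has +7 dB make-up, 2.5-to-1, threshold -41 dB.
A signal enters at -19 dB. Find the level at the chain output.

-34 dB

Stage 1: overshoot 24 dB → 24/12 = 2 dB → -41 dB.
Stage 2: below threshold (-41 ≤ -5); passes unchanged; output -41 dB.
Stage 3: below threshold (-41 ≤ -41); passes unchanged; make-up brings it to -34 dB.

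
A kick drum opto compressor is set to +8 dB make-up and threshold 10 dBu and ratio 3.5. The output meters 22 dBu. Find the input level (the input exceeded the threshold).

Before make-up, the level was 22 − 8 = 14 dBu.
That's 4 dB above the 10 dBu threshold.
Input overshoot = R × output overshoot = 14 dB → input = 10 + 14 = 24 dBu.

24 dBu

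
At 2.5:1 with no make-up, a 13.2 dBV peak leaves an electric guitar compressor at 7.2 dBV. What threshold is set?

3.2 dBV

Let T be the threshold. Output overshoot = (input overshoot)/R, so 7.2 − T = (13.2 − T)/2.5.
2.5·(7.2 − T) = 13.2 − T → 1.5·T = 18 − 13.2 = 4.8.
T = 4.8/1.5 = 3.2 dBV.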